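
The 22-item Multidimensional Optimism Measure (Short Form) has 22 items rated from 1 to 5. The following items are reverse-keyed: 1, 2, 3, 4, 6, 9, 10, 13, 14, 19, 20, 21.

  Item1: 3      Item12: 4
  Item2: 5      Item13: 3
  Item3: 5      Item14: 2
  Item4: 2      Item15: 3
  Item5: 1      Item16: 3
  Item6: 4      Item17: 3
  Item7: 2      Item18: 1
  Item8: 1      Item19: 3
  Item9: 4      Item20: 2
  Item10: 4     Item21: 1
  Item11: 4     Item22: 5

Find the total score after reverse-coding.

61

Reversing items 1, 2, 3, 4, 6, 9, 10, 13, 14, 19, 20, and 21 with 6 − raw:
Total = (6−3) + (6−5) + (6−5) + (6−2) + 1 + (6−4) + 2 + 1 + (6−4) + (6−4) + 4 + 4 + (6−3) + (6−2) + 3 + 3 + 3 + 1 + (6−3) + (6−2) + (6−1) + 5
      = 3 + 1 + 1 + 4 + 1 + 2 + 2 + 1 + 2 + 2 + 4 + 4 + 3 + 4 + 3 + 3 + 3 + 1 + 3 + 4 + 5 + 5 = 61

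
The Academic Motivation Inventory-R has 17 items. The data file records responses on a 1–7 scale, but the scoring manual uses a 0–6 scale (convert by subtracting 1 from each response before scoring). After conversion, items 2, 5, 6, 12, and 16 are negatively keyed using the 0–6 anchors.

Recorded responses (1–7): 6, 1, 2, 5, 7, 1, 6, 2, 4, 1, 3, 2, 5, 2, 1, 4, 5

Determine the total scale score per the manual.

Convert to 0–6: 5, 0, 1, 4, 6, 0, 5, 1, 3, 0, 2, 1, 4, 1, 0, 3, 4
Reverse-coded (reverse-coded value = 6 − response):
  item 2: 6 − 0 = 6
  item 5: 6 − 6 = 0
  item 6: 6 − 0 = 6
  item 12: 6 − 1 = 5
  item 16: 6 − 3 = 3
Scored: 5, 6, 1, 4, 0, 6, 5, 1, 3, 0, 2, 5, 4, 1, 0, 3, 4
Total = 50

50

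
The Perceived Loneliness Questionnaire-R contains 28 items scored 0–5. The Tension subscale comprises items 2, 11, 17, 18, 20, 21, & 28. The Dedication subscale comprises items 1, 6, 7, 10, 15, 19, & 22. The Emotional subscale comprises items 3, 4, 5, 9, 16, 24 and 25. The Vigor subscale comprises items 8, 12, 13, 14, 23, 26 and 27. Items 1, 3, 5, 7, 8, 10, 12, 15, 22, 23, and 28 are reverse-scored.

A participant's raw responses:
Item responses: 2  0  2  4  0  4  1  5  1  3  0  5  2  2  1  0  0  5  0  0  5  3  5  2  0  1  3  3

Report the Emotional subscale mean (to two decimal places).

2.14

Emotional items: 3, 4, 5, 9, 16, 24, 25.
Of these, items 3 and 5 are reverse-scored; on a 0–5 scale, reversed = 5 − raw.
  item 3: 5 − 2 = 3
  item 4: 4
  item 5: 5 − 0 = 5
  item 9: 1
  item 16: 0
  item 24: 2
  item 25: 0
Sum = 3 + 4 + 5 + 1 + 0 + 2 + 0 = 15
Mean = 15 / 7 = 2.14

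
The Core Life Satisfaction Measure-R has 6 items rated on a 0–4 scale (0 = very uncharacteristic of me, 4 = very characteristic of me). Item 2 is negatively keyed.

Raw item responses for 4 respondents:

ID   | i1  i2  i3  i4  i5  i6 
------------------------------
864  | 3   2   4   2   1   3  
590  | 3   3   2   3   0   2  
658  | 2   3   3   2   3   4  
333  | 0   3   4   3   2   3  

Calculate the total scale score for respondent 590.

11

Respondent 590 raw: 3, 3, 2, 3, 0, 2.
Reverse-coded (reversed = (0+4) − raw = 4 − raw):
  item 1: 3
  item 2: 4 − 3 = 1
  item 3: 2
  item 4: 3
  item 5: 0
  item 6: 2
Sum = 3 + 1 + 2 + 3 + 0 + 2 = 11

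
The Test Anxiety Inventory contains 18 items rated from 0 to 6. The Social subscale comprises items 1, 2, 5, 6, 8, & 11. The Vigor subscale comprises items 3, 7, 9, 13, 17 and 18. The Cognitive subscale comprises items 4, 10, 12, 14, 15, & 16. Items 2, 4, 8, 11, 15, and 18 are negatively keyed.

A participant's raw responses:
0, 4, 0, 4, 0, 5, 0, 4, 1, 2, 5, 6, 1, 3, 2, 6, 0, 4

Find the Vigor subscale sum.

4

Vigor items: 3, 7, 9, 13, 17, 18.
Of these, item 18 is negatively keyed; reversed = (0+6) − raw = 6 − raw.
  item 3: 0
  item 7: 0
  item 9: 1
  item 13: 1
  item 17: 0
  item 18: 6 − 4 = 2
Sum = 0 + 0 + 1 + 1 + 0 + 2 = 4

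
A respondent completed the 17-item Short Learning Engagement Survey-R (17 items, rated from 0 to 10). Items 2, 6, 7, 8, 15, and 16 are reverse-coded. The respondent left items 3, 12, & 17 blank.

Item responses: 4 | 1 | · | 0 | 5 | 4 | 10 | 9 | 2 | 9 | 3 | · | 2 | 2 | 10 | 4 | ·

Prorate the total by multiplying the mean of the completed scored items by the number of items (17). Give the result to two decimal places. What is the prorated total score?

59.50

Reverse-coded (reversed = (0+10) − raw = 10 − raw):
  item 2: 10 − 1 = 9
  item 6: 10 − 4 = 6
  item 7: 10 − 10 = 0
  item 8: 10 − 9 = 1
  item 15: 10 − 10 = 0
  item 16: 10 − 4 = 6
Completed scored items (14 of 17): 4, 9, 0, 5, 6, 0, 1, 2, 9, 3, 2, 2, 0, 6; sum = 49.
Person mean = 49 / 14 ≈ 3.5000
Prorated total = (49 / 14) × 17 = 59.50 (to 2 dp)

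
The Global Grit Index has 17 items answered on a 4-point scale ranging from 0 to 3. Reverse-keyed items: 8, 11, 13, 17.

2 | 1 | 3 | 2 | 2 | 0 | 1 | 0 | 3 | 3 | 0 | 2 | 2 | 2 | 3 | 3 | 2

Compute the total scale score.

35

Apply reverse scoring (on a 0–3 scale, reversed = 3 − raw):
  item 8: 3 − 0 = 3
  item 11: 3 − 0 = 3
  item 13: 3 − 2 = 1
  item 17: 3 − 2 = 1
Scored items: 2, 1, 3, 2, 2, 0, 1, 3, 3, 3, 3, 2, 1, 2, 3, 3, 1
Total = 2 + 1 + 3 + 2 + 2 + 0 + 1 + 3 + 3 + 3 + 3 + 2 + 1 + 2 + 3 + 3 + 1 = 35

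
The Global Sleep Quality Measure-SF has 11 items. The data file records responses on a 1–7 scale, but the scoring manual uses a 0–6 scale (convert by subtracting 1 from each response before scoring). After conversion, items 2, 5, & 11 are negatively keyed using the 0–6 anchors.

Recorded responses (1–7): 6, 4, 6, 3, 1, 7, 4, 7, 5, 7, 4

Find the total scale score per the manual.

49

Convert to 0–6: 5, 3, 5, 2, 0, 6, 3, 6, 4, 6, 3
Reverse-coded (reversed = (0+6) − raw = 6 − raw):
  item 2: 6 − 3 = 3
  item 5: 6 − 0 = 6
  item 11: 6 − 3 = 3
Scored: 5, 3, 5, 2, 6, 6, 3, 6, 4, 6, 3
Total = 49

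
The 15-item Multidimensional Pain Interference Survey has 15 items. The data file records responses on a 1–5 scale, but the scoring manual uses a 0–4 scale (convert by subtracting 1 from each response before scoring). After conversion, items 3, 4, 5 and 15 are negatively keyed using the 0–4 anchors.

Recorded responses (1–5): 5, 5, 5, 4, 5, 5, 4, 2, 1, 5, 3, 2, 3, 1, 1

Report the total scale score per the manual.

Convert to 0–4: 4, 4, 4, 3, 4, 4, 3, 1, 0, 4, 2, 1, 2, 0, 0
Reverse-coded (on a 0–4 scale, reversed = 4 − raw):
  item 3: 4 − 4 = 0
  item 4: 4 − 3 = 1
  item 5: 4 − 4 = 0
  item 15: 4 − 0 = 4
Scored: 4, 4, 0, 1, 0, 4, 3, 1, 0, 4, 2, 1, 2, 0, 4
Total = 30

30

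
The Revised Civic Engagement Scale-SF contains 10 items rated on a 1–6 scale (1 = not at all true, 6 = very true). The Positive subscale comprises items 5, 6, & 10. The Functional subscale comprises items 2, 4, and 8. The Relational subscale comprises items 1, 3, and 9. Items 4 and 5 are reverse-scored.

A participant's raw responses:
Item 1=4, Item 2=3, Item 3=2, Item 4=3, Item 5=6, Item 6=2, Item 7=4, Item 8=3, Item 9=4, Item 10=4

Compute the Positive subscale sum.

Positive items: 5, 6, 10.
Of these, item 5 is reverse-scored; reversed = (1+6) − raw = 7 − raw.
  item 5: 7 − 6 = 1
  item 6: 2
  item 10: 4
Sum = 1 + 2 + 4 = 7

7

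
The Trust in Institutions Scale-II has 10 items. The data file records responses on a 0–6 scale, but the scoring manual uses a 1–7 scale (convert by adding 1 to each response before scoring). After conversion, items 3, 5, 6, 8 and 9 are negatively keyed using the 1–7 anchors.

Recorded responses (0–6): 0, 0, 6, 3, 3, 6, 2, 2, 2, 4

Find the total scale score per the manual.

30

Convert to 1–7: 1, 1, 7, 4, 4, 7, 3, 3, 3, 5
Reverse-coded (reversed = (1+7) − raw = 8 − raw):
  item 3: 8 − 7 = 1
  item 5: 8 − 4 = 4
  item 6: 8 − 7 = 1
  item 8: 8 − 3 = 5
  item 9: 8 − 3 = 5
Scored: 1, 1, 1, 4, 4, 1, 3, 5, 5, 5
Total = 30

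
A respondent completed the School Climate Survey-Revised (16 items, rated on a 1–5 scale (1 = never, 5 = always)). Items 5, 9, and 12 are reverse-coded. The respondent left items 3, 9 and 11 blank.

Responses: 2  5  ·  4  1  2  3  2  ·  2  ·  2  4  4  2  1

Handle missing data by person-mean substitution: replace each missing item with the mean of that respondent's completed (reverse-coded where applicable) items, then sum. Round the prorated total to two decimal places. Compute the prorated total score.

49.23

Reverse-coded (reverse-coded value = 6 − response):
  item 5: 6 − 1 = 5
  item 12: 6 − 2 = 4
Completed scored items (13 of 16): 2, 5, 4, 5, 2, 3, 2, 2, 4, 4, 4, 2, 1; sum = 40.
Person mean = 40 / 13 ≈ 3.0769
Prorated total = (40 / 13) × 16 = 49.23 (to 2 dp)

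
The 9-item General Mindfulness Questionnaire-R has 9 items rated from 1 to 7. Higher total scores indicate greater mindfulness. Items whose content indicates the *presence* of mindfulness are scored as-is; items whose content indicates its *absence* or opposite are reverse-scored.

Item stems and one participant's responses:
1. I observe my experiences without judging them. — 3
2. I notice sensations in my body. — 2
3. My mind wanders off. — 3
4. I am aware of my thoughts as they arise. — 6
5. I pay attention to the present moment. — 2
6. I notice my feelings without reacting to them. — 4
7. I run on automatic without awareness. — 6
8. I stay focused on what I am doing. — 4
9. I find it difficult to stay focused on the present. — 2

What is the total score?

34

Items 3, 7, 9 describe the absence/opposite of mindfulness → reverse-score.
on a 1–7 scale, reversed = 8 − raw.
  item 1: 3
  item 2: 2
  item 3: 8 − 3 = 5
  item 4: 6
  item 5: 2
  item 6: 4
  item 7: 8 − 6 = 2
  item 8: 4
  item 9: 8 − 2 = 6
Total = 3 + 2 + 5 + 6 + 2 + 4 + 2 + 4 + 6 = 34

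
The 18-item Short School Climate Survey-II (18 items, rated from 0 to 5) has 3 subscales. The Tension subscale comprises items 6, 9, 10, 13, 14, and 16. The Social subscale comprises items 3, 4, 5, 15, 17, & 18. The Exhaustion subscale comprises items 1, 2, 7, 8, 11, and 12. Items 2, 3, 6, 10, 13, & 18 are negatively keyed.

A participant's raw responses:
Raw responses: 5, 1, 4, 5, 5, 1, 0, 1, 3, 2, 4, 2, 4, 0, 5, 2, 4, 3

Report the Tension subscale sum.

Tension items: 6, 9, 10, 13, 14, 16.
Of these, items 6, 10 and 13 are negatively keyed; on a 0–5 scale, reversed = 5 − raw.
  item 6: 5 − 1 = 4
  item 9: 3
  item 10: 5 − 2 = 3
  item 13: 5 − 4 = 1
  item 14: 0
  item 16: 2
Sum = 4 + 3 + 3 + 1 + 0 + 2 = 13

13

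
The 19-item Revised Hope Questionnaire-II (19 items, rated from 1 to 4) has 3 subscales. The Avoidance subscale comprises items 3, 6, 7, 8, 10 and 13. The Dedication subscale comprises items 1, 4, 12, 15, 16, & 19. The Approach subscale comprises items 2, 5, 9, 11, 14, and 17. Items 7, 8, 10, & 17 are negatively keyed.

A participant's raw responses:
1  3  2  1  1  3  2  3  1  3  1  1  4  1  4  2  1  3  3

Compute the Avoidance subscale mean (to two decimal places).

Avoidance items: 3, 6, 7, 8, 10, 13.
Of these, items 7, 8, & 10 are negatively keyed; reverse-coded value = 5 − response.
  item 3: 2
  item 6: 3
  item 7: 5 − 2 = 3
  item 8: 5 − 3 = 2
  item 10: 5 − 3 = 2
  item 13: 4
Sum = 2 + 3 + 3 + 2 + 2 + 4 = 16
Mean = 16 / 6 = 2.67

2.67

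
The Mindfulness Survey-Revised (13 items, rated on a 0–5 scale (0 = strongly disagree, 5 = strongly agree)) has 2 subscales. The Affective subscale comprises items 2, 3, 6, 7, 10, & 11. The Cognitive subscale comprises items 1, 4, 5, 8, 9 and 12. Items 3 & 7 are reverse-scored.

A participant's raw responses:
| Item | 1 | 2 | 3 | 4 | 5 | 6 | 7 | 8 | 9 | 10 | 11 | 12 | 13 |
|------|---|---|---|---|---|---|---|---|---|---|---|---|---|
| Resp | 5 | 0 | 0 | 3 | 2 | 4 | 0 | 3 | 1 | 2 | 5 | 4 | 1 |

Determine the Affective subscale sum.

21

Affective items: 2, 3, 6, 7, 10, 11.
Of these, items 3 and 7 are reverse-scored; reversed = (0+5) − raw = 5 − raw.
  item 2: 0
  item 3: 5 − 0 = 5
  item 6: 4
  item 7: 5 − 0 = 5
  item 10: 2
  item 11: 5
Sum = 0 + 5 + 4 + 5 + 2 + 5 = 21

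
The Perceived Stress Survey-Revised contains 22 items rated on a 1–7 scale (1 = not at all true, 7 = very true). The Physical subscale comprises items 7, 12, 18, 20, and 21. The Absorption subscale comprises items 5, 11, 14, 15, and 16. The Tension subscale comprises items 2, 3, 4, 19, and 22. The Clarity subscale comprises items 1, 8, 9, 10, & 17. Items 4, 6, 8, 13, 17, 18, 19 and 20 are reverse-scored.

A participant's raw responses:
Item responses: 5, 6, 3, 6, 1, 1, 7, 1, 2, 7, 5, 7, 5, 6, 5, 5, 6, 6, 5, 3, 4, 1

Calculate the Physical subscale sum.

Physical items: 7, 12, 18, 20, 21.
Of these, items 18 and 20 are reverse-scored; reverse-coded value = 8 − response.
  item 7: 7
  item 12: 7
  item 18: 8 − 6 = 2
  item 20: 8 − 3 = 5
  item 21: 4
Sum = 7 + 7 + 2 + 5 + 4 = 25

25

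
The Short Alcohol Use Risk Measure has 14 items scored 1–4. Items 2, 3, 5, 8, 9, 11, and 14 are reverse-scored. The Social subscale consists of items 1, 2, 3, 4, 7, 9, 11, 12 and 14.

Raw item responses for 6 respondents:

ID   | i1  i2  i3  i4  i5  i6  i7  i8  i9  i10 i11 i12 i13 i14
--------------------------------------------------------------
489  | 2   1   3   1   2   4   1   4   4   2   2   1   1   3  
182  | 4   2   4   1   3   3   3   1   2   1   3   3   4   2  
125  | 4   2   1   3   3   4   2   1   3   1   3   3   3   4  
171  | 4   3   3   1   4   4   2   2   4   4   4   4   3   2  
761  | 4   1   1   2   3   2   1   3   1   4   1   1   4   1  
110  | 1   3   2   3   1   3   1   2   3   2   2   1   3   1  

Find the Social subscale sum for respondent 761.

28

Respondent 761 raw: 4, 1, 1, 2, 3, 2, 1, 3, 1, 4, 1, 1, 4, 1.
Social items: 1, 2, 3, 4, 7, 9, 11, 12, 14.
Reverse-coded (on a 1–4 scale, reversed = 5 − raw):
  item 1: 4
  item 2: 5 − 1 = 4
  item 3: 5 − 1 = 4
  item 4: 2
  item 7: 1
  item 9: 5 − 1 = 4
  item 11: 5 − 1 = 4
  item 12: 1
  item 14: 5 − 1 = 4
Sum = 4 + 4 + 4 + 2 + 1 + 4 + 4 + 1 + 4 = 28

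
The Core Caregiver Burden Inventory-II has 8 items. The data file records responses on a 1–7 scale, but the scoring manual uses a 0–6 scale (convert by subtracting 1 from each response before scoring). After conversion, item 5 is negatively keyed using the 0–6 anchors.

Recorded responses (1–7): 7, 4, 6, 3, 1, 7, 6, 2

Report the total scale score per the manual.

34

Convert to 0–6: 6, 3, 5, 2, 0, 6, 5, 1
Reverse-coded (on a 0–6 scale, reversed = 6 − raw):
  item 5: 6 − 0 = 6
Scored: 6, 3, 5, 2, 6, 6, 5, 1
Total = 34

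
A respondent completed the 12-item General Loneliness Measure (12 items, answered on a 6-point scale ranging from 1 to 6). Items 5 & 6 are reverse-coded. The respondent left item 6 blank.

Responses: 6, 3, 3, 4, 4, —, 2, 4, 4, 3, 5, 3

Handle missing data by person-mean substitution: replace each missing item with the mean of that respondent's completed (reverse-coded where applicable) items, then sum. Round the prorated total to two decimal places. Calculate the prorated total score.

Reverse-coded (reverse-coded value = 7 − response):
  item 5: 7 − 4 = 3
Completed scored items (11 of 12): 6, 3, 3, 4, 3, 2, 4, 4, 3, 5, 3; sum = 40.
Person mean = 40 / 11 ≈ 3.6364
Prorated total = (40 / 11) × 12 = 43.64 (to 2 dp)

43.64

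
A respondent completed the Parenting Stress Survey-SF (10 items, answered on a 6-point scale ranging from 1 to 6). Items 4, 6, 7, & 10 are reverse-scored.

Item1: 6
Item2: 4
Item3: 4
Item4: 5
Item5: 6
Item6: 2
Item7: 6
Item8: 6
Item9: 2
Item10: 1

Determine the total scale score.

42

Reverse-scored items use 7 − raw:
  item 4: 7 − 5 = 2
  item 6: 7 − 2 = 5
  item 7: 7 − 6 = 1
  item 10: 7 − 1 = 6
Scored responses: 6, 4, 4, 2, 6, 5, 1, 6, 2, 6
Total = 6 + 4 + 4 + 2 + 6 + 5 + 1 + 6 + 2 + 6 = 42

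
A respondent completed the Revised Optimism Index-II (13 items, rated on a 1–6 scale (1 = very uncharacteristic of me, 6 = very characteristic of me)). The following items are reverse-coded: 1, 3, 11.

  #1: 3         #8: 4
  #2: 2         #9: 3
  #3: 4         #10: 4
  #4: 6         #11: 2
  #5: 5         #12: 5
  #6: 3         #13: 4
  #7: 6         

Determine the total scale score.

Raw sum = 51. Reverse-coded items: 1, 3, 11; their raw sum = 9.
Each reversal replaces raw with 7 − raw, changing the total by 7 − 2·raw per item.
Total = 51 + 3·7 − 2·9 = 51 + 21 − 18 = 54

54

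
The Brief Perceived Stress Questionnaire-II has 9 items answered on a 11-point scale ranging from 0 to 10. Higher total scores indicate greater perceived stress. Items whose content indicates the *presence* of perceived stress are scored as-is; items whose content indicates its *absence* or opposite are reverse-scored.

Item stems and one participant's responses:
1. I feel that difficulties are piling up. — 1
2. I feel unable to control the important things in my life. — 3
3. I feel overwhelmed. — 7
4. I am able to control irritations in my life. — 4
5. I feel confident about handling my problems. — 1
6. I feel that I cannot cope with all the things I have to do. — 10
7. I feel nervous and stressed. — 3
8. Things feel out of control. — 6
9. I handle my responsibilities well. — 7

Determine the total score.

48

Items 4, 5, 9 describe the absence/opposite of perceived stress → reverse-score.
reverse-coded value = 10 − response.
  item 1: 1
  item 2: 3
  item 3: 7
  item 4: 10 − 4 = 6
  item 5: 10 − 1 = 9
  item 6: 10
  item 7: 3
  item 8: 6
  item 9: 10 − 7 = 3
Total = 1 + 3 + 7 + 6 + 9 + 10 + 3 + 6 + 3 = 48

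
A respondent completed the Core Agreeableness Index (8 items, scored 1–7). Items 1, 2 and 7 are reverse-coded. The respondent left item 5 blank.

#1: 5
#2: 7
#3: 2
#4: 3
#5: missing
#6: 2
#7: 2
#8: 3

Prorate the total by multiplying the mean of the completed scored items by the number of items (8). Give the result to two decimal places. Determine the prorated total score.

Reverse-coded (reverse-coded value = 8 − response):
  item 1: 8 − 5 = 3
  item 2: 8 − 7 = 1
  item 7: 8 − 2 = 6
Completed scored items (7 of 8): 3, 1, 2, 3, 2, 6, 3; sum = 20.
Person mean = 20 / 7 ≈ 2.8571
Prorated total = (20 / 7) × 8 = 22.86 (to 2 dp)

22.86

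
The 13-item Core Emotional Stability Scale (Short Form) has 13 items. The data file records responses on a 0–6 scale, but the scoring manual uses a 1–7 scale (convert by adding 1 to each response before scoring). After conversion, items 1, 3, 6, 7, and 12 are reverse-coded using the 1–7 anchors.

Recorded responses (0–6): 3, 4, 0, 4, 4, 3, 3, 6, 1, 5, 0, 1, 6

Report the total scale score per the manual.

63

Convert to 1–7: 4, 5, 1, 5, 5, 4, 4, 7, 2, 6, 1, 2, 7
Reverse-coded (reverse-coded value = 8 − response):
  item 1: 8 − 4 = 4
  item 3: 8 − 1 = 7
  item 6: 8 − 4 = 4
  item 7: 8 − 4 = 4
  item 12: 8 − 2 = 6
Scored: 4, 5, 7, 5, 5, 4, 4, 7, 2, 6, 1, 6, 7
Total = 63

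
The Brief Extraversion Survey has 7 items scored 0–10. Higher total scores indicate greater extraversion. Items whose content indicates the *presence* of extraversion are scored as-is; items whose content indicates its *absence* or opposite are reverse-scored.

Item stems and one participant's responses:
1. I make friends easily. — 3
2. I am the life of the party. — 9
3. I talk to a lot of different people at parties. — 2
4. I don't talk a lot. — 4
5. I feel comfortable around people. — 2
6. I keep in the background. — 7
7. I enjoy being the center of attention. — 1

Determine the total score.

26

Items 4, 6 describe the absence/opposite of extraversion → reverse-score.
reverse-coded value = 10 − response.
  item 1: 3
  item 2: 9
  item 3: 2
  item 4: 10 − 4 = 6
  item 5: 2
  item 6: 10 − 7 = 3
  item 7: 1
Total = 3 + 9 + 2 + 6 + 2 + 3 + 1 = 26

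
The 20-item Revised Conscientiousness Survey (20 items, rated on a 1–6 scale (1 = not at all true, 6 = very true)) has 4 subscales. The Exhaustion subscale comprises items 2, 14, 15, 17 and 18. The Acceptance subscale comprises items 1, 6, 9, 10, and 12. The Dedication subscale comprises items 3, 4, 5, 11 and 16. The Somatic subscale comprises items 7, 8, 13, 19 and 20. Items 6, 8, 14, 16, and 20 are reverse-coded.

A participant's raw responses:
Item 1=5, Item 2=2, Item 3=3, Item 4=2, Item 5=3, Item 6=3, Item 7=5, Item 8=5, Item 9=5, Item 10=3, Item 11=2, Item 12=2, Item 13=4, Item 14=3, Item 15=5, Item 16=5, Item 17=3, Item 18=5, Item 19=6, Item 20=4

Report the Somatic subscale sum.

Somatic items: 7, 8, 13, 19, 20.
Of these, items 8 and 20 are reverse-coded; on a 1–6 scale, reversed = 7 − raw.
  item 7: 5
  item 8: 7 − 5 = 2
  item 13: 4
  item 19: 6
  item 20: 7 − 4 = 3
Sum = 5 + 2 + 4 + 6 + 3 = 20

20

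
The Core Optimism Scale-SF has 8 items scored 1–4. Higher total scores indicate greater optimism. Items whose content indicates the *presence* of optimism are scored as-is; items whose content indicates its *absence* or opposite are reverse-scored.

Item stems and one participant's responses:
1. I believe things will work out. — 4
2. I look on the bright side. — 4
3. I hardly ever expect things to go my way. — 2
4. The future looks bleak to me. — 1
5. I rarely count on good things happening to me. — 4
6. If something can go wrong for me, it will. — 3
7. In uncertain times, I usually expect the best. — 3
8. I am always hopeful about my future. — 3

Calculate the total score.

Items 3, 4, 5, 6 describe the absence/opposite of optimism → reverse-score.
reversed = (1+4) − raw = 5 − raw.
  item 1: 4
  item 2: 4
  item 3: 5 − 2 = 3
  item 4: 5 − 1 = 4
  item 5: 5 − 4 = 1
  item 6: 5 − 3 = 2
  item 7: 3
  item 8: 3
Total = 4 + 4 + 3 + 4 + 1 + 2 + 3 + 3 = 24

24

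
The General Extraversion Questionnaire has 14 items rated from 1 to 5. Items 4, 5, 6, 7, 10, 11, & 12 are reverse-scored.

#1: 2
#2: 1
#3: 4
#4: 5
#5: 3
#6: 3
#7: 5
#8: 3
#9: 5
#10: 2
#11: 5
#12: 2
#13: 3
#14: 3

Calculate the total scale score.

38

Apply reverse scoring (reversed = (1+5) − raw = 6 − raw):
  item 4: 6 − 5 = 1
  item 5: 6 − 3 = 3
  item 6: 6 − 3 = 3
  item 7: 6 − 5 = 1
  item 10: 6 − 2 = 4
  item 11: 6 − 5 = 1
  item 12: 6 − 2 = 4
Scored responses: 2, 1, 4, 1, 3, 3, 1, 3, 5, 4, 1, 4, 3, 3
Total = 2 + 1 + 4 + 1 + 3 + 3 + 1 + 3 + 5 + 4 + 1 + 4 + 3 + 3 = 38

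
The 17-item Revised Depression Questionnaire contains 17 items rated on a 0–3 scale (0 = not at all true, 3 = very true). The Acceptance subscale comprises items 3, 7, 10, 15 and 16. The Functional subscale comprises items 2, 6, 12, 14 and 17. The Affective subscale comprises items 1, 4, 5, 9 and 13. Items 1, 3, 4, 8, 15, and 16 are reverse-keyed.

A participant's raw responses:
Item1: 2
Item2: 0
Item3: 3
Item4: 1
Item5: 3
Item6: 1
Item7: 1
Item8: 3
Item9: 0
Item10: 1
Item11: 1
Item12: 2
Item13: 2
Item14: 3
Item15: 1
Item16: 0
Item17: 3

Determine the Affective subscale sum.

Affective items: 1, 4, 5, 9, 13.
Of these, items 1 & 4 are reverse-keyed; on a 0–3 scale, reversed = 3 − raw.
  item 1: 3 − 2 = 1
  item 4: 3 − 1 = 2
  item 5: 3
  item 9: 0
  item 13: 2
Sum = 1 + 2 + 3 + 0 + 2 = 8

8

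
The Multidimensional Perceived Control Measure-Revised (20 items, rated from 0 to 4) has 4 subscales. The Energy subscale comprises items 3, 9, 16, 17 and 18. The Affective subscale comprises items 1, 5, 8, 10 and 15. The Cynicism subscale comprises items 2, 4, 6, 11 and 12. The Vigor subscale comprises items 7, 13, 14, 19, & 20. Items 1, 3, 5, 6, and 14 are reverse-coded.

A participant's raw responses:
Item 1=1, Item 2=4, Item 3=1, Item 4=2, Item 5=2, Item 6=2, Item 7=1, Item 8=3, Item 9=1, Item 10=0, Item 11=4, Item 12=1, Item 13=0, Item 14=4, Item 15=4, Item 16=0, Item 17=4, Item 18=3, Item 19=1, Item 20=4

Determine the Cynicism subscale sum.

13

Cynicism items: 2, 4, 6, 11, 12.
Of these, item 6 is reverse-coded; reversed = (0+4) − raw = 4 − raw.
  item 2: 4
  item 4: 2
  item 6: 4 − 2 = 2
  item 11: 4
  item 12: 1
Sum = 4 + 2 + 2 + 4 + 1 = 13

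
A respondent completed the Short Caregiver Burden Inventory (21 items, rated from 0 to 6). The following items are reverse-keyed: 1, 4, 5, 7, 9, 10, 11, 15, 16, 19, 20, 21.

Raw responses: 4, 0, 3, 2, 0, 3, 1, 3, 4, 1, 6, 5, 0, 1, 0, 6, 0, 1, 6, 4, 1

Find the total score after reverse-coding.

53

Apply reverse scoring (reversed = (0+6) − raw = 6 − raw):
  item 1: 6 − 4 = 2
  item 4: 6 − 2 = 4
  item 5: 6 − 0 = 6
  item 7: 6 − 1 = 5
  item 9: 6 − 4 = 2
  item 10: 6 − 1 = 5
  item 11: 6 − 6 = 0
  item 15: 6 − 0 = 6
  item 16: 6 − 6 = 0
  item 19: 6 − 6 = 0
  item 20: 6 − 4 = 2
  item 21: 6 − 1 = 5
Scored items: 2, 0, 3, 4, 6, 3, 5, 3, 2, 5, 0, 5, 0, 1, 6, 0, 0, 1, 0, 2, 5
Total = 2 + 0 + 3 + 4 + 6 + 3 + 5 + 3 + 2 + 5 + 0 + 5 + 0 + 1 + 6 + 0 + 0 + 1 + 0 + 2 + 5 = 53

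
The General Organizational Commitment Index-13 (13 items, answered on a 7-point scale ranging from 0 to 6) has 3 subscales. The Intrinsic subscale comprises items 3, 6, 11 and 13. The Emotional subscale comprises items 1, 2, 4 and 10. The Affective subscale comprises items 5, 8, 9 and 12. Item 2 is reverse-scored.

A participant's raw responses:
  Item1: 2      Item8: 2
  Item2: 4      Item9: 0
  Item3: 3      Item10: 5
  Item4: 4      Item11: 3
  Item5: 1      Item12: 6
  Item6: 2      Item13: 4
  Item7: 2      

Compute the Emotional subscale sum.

Emotional items: 1, 2, 4, 10.
Of these, item 2 is reverse-scored; reversed = (0+6) − raw = 6 − raw.
  item 1: 2
  item 2: 6 − 4 = 2
  item 4: 4
  item 10: 5
Sum = 2 + 2 + 4 + 5 = 13

13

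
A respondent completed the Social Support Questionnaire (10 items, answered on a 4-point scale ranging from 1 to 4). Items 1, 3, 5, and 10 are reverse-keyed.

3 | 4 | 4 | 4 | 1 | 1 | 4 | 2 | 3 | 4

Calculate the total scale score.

26

Reversing items 1, 3, 5, & 10 with 5 − raw:
Total = (5−3) + 4 + (5−4) + 4 + (5−1) + 1 + 4 + 2 + 3 + (5−4)
      = 2 + 4 + 1 + 4 + 4 + 1 + 4 + 2 + 3 + 1 = 26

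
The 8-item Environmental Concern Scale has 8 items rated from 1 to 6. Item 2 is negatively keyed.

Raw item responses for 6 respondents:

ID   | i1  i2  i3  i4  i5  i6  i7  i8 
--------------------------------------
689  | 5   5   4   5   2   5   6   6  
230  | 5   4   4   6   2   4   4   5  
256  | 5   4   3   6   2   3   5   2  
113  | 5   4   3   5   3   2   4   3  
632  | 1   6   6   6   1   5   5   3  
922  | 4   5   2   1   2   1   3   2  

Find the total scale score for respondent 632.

Respondent 632 raw: 1, 6, 6, 6, 1, 5, 5, 3.
Reverse-coded (on a 1–6 scale, reversed = 7 − raw):
  item 1: 1
  item 2: 7 − 6 = 1
  item 3: 6
  item 4: 6
  item 5: 1
  item 6: 5
  item 7: 5
  item 8: 3
Sum = 1 + 1 + 6 + 6 + 1 + 5 + 5 + 3 = 28

28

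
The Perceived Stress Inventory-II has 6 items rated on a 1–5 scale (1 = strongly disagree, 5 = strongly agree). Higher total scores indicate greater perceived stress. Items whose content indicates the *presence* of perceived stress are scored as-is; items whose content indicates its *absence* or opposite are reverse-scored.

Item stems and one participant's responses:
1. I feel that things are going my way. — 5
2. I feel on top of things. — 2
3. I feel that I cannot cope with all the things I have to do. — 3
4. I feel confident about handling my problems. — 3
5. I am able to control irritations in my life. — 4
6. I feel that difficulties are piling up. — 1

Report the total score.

14

Items 1, 2, 4, 5 describe the absence/opposite of perceived stress → reverse-score.
reverse-coded value = 6 − response.
  item 1: 6 − 5 = 1
  item 2: 6 − 2 = 4
  item 3: 3
  item 4: 6 − 3 = 3
  item 5: 6 − 4 = 2
  item 6: 1
Total = 1 + 4 + 3 + 3 + 2 + 1 = 14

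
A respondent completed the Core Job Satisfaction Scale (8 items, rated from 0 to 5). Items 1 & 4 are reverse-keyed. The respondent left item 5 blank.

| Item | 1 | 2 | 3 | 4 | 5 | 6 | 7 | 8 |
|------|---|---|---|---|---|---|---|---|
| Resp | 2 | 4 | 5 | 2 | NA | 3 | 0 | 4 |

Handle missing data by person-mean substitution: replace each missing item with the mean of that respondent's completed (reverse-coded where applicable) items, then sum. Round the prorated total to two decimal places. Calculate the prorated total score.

Reverse-coded (reverse-coded value = 5 − response):
  item 1: 5 − 2 = 3
  item 4: 5 − 2 = 3
Completed scored items (7 of 8): 3, 4, 5, 3, 3, 0, 4; sum = 22.
Person mean = 22 / 7 ≈ 3.1429
Prorated total = (22 / 7) × 8 = 25.14 (to 2 dp)

25.14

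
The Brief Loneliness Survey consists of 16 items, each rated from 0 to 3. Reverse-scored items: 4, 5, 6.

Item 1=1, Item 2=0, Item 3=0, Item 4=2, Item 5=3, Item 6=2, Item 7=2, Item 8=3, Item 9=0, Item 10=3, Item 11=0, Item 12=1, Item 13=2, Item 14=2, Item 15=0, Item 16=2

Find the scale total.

18

Raw sum = 23. Reverse-scored items: 4, 5, 6; their raw sum = 7.
Each reversal replaces raw with 3 − raw, changing the total by 3 − 2·raw per item.
Total = 23 + 3·3 − 2·7 = 23 + 9 − 14 = 18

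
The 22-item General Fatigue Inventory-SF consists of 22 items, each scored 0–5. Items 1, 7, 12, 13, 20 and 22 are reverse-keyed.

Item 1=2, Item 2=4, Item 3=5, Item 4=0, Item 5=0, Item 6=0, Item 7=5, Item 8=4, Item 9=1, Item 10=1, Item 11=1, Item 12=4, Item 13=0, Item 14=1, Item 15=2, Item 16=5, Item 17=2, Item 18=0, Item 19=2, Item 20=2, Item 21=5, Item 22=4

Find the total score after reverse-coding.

46

Reversing items 1, 7, 12, 13, 20, & 22 with 5 − raw:
Total = (5−2) + 4 + 5 + 0 + 0 + 0 + (5−5) + 4 + 1 + 1 + 1 + (5−4) + (5−0) + 1 + 2 + 5 + 2 + 0 + 2 + (5−2) + 5 + (5−4)
      = 3 + 4 + 5 + 0 + 0 + 0 + 0 + 4 + 1 + 1 + 1 + 1 + 5 + 1 + 2 + 5 + 2 + 0 + 2 + 3 + 5 + 1 = 46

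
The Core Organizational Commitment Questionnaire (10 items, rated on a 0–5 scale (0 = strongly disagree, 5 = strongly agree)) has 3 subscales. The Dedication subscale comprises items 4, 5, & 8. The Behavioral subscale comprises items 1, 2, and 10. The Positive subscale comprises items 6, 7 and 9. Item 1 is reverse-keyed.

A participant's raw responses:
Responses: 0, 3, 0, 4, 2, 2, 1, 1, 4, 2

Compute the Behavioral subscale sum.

Behavioral items: 1, 2, 10.
Of these, item 1 is reverse-keyed; on a 0–5 scale, reversed = 5 − raw.
  item 1: 5 − 0 = 5
  item 2: 3
  item 10: 2
Sum = 5 + 3 + 2 = 10

10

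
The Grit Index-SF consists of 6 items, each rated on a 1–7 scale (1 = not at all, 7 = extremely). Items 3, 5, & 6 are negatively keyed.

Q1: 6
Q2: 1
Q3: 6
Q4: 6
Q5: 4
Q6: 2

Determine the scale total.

25

Negatively keyed items use 8 − raw:
  item 3: 8 − 6 = 2
  item 5: 8 − 4 = 4
  item 6: 8 − 2 = 6
Scored responses: 6, 1, 2, 6, 4, 6
Total = 6 + 1 + 2 + 6 + 4 + 6 = 25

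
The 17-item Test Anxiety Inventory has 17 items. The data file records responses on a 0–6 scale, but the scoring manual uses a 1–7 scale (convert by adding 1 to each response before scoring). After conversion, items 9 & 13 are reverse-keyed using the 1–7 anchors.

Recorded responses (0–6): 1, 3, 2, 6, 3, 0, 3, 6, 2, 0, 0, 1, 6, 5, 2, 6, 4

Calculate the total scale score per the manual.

Convert to 1–7: 2, 4, 3, 7, 4, 1, 4, 7, 3, 1, 1, 2, 7, 6, 3, 7, 5
Reverse-coded (reversed = (1+7) − raw = 8 − raw):
  item 9: 8 − 3 = 5
  item 13: 8 − 7 = 1
Scored: 2, 4, 3, 7, 4, 1, 4, 7, 5, 1, 1, 2, 1, 6, 3, 7, 5
Total = 63

63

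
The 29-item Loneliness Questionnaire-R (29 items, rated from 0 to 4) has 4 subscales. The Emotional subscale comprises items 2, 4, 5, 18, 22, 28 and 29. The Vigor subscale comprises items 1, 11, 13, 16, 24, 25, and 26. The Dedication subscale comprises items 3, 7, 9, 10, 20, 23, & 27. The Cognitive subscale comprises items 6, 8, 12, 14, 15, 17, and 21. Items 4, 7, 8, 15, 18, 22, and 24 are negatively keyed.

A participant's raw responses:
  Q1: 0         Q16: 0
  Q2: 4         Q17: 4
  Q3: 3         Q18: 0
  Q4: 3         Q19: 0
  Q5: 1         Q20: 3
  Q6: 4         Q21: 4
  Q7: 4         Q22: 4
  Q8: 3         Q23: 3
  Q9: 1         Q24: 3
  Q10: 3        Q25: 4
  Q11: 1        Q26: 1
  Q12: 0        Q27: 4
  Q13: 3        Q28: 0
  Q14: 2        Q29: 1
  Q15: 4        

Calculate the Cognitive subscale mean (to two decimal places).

Cognitive items: 6, 8, 12, 14, 15, 17, 21.
Of these, items 8 and 15 are negatively keyed; reverse-coded value = 4 − response.
  item 6: 4
  item 8: 4 − 3 = 1
  item 12: 0
  item 14: 2
  item 15: 4 − 4 = 0
  item 17: 4
  item 21: 4
Sum = 4 + 1 + 0 + 2 + 0 + 4 + 4 = 15
Mean = 15 / 7 = 2.14

2.14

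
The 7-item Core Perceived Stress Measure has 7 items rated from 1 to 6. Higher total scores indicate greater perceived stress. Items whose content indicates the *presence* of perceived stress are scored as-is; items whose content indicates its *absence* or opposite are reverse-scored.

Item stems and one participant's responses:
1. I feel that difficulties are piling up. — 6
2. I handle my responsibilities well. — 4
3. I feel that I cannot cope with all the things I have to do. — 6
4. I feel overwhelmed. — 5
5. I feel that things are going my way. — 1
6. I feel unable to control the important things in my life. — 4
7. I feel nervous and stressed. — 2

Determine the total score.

Items 2, 5 describe the absence/opposite of perceived stress → reverse-score.
on a 1–6 scale, reversed = 7 − raw.
  item 1: 6
  item 2: 7 − 4 = 3
  item 3: 6
  item 4: 5
  item 5: 7 − 1 = 6
  item 6: 4
  item 7: 2
Total = 6 + 3 + 6 + 5 + 6 + 4 + 2 = 32

32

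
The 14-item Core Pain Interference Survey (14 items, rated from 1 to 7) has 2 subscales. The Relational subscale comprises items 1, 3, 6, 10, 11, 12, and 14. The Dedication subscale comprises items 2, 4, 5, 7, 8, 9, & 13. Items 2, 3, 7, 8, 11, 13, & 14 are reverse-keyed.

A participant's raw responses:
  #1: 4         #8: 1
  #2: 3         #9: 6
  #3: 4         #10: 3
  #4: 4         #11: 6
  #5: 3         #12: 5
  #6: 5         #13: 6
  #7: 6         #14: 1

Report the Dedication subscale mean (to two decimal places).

4.14

Dedication items: 2, 4, 5, 7, 8, 9, 13.
Of these, items 2, 7, 8 and 13 are reverse-keyed; on a 1–7 scale, reversed = 8 − raw.
  item 2: 8 − 3 = 5
  item 4: 4
  item 5: 3
  item 7: 8 − 6 = 2
  item 8: 8 − 1 = 7
  item 9: 6
  item 13: 8 − 6 = 2
Sum = 5 + 4 + 3 + 2 + 7 + 6 + 2 = 29
Mean = 29 / 7 = 4.14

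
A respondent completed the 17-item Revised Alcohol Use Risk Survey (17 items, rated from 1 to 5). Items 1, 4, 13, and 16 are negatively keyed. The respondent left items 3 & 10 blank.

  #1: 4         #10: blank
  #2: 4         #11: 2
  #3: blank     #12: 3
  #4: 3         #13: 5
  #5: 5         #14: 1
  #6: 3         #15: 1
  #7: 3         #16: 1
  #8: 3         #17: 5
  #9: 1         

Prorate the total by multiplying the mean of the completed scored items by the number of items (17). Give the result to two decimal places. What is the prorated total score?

47.60

Reverse-coded (on a 1–5 scale, reversed = 6 − raw):
  item 1: 6 − 4 = 2
  item 4: 6 − 3 = 3
  item 13: 6 − 5 = 1
  item 16: 6 − 1 = 5
Completed scored items (15 of 17): 2, 4, 3, 5, 3, 3, 3, 1, 2, 3, 1, 1, 1, 5, 5; sum = 42.
Person mean = 42 / 15 ≈ 2.8000
Prorated total = (42 / 15) × 17 = 47.60 (to 2 dp)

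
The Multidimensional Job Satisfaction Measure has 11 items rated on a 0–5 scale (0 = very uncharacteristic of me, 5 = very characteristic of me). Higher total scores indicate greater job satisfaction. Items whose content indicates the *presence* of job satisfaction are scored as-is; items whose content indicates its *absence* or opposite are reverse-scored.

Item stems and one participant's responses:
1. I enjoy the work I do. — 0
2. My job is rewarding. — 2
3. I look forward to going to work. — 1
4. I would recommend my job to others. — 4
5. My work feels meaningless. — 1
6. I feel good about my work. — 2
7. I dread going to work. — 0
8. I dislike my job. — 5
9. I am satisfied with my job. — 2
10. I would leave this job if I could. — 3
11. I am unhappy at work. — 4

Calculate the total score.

23

Items 5, 7, 8, 10, 11 describe the absence/opposite of job satisfaction → reverse-score.
on a 0–5 scale, reversed = 5 − raw.
  item 1: 0
  item 2: 2
  item 3: 1
  item 4: 4
  item 5: 5 − 1 = 4
  item 6: 2
  item 7: 5 − 0 = 5
  item 8: 5 − 5 = 0
  item 9: 2
  item 10: 5 − 3 = 2
  item 11: 5 − 4 = 1
Total = 0 + 2 + 1 + 4 + 4 + 2 + 5 + 0 + 2 + 2 + 1 = 23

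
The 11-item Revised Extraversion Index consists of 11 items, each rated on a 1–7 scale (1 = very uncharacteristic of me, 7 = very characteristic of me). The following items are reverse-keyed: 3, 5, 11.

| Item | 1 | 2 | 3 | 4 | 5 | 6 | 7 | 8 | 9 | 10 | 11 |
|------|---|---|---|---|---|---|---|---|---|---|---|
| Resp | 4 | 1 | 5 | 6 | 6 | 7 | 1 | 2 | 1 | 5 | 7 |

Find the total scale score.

Reverse-coded items (reversed = (1+7) − raw = 8 − raw):
  item 3: 8 − 5 = 3
  item 5: 8 − 6 = 2
  item 11: 8 − 7 = 1
Scored items: 4, 1, 3, 6, 2, 7, 1, 2, 1, 5, 1
Total = 4 + 1 + 3 + 6 + 2 + 7 + 1 + 2 + 1 + 5 + 1 = 33

33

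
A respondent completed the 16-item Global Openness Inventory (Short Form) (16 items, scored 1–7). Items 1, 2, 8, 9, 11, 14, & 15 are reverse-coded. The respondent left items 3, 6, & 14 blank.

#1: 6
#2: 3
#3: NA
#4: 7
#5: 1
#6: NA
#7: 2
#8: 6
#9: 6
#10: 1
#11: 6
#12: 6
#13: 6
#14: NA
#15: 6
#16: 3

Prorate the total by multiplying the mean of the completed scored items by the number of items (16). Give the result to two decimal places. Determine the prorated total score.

Reverse-coded (on a 1–7 scale, reversed = 8 − raw):
  item 1: 8 − 6 = 2
  item 2: 8 − 3 = 5
  item 8: 8 − 6 = 2
  item 9: 8 − 6 = 2
  item 11: 8 − 6 = 2
  item 15: 8 − 6 = 2
Completed scored items (13 of 16): 2, 5, 7, 1, 2, 2, 2, 1, 2, 6, 6, 2, 3; sum = 41.
Person mean = 41 / 13 ≈ 3.1538
Prorated total = (41 / 13) × 16 = 50.46 (to 2 dp)

50.46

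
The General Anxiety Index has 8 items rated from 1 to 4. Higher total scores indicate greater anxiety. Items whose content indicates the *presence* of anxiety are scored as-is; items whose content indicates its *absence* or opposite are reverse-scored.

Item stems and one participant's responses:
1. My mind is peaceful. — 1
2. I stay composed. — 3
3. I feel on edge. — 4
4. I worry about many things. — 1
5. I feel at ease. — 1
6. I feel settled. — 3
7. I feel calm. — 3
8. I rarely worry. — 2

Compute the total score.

22

Items 1, 2, 5, 6, 7, 8 describe the absence/opposite of anxiety → reverse-score.
reverse-coded value = 5 − response.
  item 1: 5 − 1 = 4
  item 2: 5 − 3 = 2
  item 3: 4
  item 4: 1
  item 5: 5 − 1 = 4
  item 6: 5 − 3 = 2
  item 7: 5 − 3 = 2
  item 8: 5 − 2 = 3
Total = 4 + 2 + 4 + 1 + 4 + 2 + 2 + 3 = 22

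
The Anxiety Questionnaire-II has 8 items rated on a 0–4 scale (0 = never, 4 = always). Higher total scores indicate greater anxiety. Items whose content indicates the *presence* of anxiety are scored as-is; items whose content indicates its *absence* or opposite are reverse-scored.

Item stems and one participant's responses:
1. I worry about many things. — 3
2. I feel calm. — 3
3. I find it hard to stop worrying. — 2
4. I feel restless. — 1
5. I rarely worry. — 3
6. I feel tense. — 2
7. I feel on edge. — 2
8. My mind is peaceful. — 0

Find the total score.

16

Items 2, 5, 8 describe the absence/opposite of anxiety → reverse-score.
reverse-coded value = 4 − response.
  item 1: 3
  item 2: 4 − 3 = 1
  item 3: 2
  item 4: 1
  item 5: 4 − 3 = 1
  item 6: 2
  item 7: 2
  item 8: 4 − 0 = 4
Total = 3 + 1 + 2 + 1 + 1 + 2 + 2 + 4 = 16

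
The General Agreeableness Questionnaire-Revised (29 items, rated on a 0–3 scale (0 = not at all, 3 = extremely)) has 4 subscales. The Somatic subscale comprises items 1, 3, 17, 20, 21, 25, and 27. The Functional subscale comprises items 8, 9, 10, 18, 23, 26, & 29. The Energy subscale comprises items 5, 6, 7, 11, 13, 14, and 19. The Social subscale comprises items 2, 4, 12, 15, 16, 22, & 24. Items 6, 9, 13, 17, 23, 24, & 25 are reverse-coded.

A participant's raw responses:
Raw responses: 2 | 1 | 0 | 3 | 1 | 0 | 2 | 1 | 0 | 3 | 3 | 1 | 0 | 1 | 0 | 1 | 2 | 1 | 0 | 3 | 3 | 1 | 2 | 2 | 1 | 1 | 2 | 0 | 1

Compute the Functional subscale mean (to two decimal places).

Functional items: 8, 9, 10, 18, 23, 26, 29.
Of these, items 9 and 23 are reverse-coded; reverse-coded value = 3 − response.
  item 8: 1
  item 9: 3 − 0 = 3
  item 10: 3
  item 18: 1
  item 23: 3 − 2 = 1
  item 26: 1
  item 29: 1
Sum = 1 + 3 + 3 + 1 + 1 + 1 + 1 = 11
Mean = 11 / 7 = 1.57

1.57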